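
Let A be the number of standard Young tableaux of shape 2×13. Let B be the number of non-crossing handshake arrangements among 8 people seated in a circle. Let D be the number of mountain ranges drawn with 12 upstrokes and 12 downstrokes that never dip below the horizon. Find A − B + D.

Standard Young tableaux of shape 2×n are counted by C_n; here n = 13. So A = C_13 = 742900.
Non-crossing handshake pairings of 2n people are counted by C_n; 8 people gives n = 4. So B = C_4 = 14.
Dyck paths of semilength n (length 2n) are counted by C_n; here n = 12. So D = C_12 = 208012.
A − B + D = 742900 − 14 + 208012 = 950898.

950898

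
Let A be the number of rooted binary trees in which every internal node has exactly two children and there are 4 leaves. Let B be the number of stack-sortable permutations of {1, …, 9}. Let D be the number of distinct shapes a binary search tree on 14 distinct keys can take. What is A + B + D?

2679307

A full binary tree with L leaves has L−1 internal nodes and is counted by C_{L−1}; L = 4 gives C_3. So A = C_3 = 5.
Stack-sortable permutations are exactly the 231-avoiding ones, counted by C_n; here n = 9. So B = C_9 = 4862.
Rooted binary trees with 14 nodes (each child slot possibly empty) number C_14. So D = C_14 = 2674440.
A + B + D = 5 + 4862 + 2674440 = 2679307.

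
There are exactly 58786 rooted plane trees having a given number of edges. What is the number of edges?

11

Rooted ordered trees with n edges are counted by C_n. The Catalan number equal to 58786 is C_11.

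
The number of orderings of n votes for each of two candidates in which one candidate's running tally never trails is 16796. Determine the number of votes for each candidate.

Such ballot sequences with n votes each are counted by C_n, and C_10 = 16796.

10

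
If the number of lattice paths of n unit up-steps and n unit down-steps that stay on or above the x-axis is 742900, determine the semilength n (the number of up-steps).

13

Dyck paths of semilength n are counted by C_n. Since C_13 = 742900, the index is 13.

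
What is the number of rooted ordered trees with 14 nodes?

742900

Rooted ordered (plane) trees on m nodes have m−1 edges and are counted by C_{m−1}; m = 14 gives C_13.
C_13 = C_12 · 2(2·12+1)/(12+2) = 208012 · 50/14 = 742900.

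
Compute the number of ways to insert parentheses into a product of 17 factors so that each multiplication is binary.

35357670

Bracketing 17 factors into binary products is counted by C_{17−1} = C_16.
C_16 = 35357670.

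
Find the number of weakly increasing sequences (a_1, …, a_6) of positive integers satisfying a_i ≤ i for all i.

132

Such sub-staircase sequences of length n are counted by C_n; here n = 6.
C_6 = C(12,6)/7 = 924/7 = 132.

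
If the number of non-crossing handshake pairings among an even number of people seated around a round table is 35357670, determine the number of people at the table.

32

Non-crossing handshake pairings of 2n people are counted by C_n, and C_16 = 35357670.
So n = 16, and there are 2n = 32 people.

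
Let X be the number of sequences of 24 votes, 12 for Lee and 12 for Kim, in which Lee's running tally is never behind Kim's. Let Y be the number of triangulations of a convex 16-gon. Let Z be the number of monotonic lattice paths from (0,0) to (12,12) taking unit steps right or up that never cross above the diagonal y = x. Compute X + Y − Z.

2674440

Reading a vote for the leader as '(' and for the other as ')' turns such a sequence into a balanced string of 12 pairs, so the count is C_12. So X = C_12 = 208012.
Triangulations of a convex m-gon are counted by C_{m−2}; with m = 16 this is C_14. So Y = C_14 = 2674440.
Monotone paths in an n×n grid that stay weakly below the diagonal are counted by C_n; here n = 12. So Z = C_12 = 208012.
X + Y − Z = 208012 + 2674440 − 208012 = 2674440.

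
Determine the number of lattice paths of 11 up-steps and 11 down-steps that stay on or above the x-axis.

A Dyck path with 11 up-steps and 11 down-steps has semilength 11, so there are C_11 of them.
C_11 = 58786.

58786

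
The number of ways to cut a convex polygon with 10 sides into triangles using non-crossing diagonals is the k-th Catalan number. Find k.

A convex 10-gon is triangulated into 8 triangles, and the number of such triangulations is the Catalan number C_{10−2} = C_8.

8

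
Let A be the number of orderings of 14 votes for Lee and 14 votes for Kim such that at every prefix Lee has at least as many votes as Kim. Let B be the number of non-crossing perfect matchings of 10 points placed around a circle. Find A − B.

Ballot sequences with n votes each where one side never trails are Dyck words, counted by C_n; here n = 14. So A = C_14 = 2674440.
Pairing 10 circle points by 5 non-crossing chords gives C_5 matchings. So B = C_5 = 42.
A − B = 2674440 − 42 = 2674398.

2674398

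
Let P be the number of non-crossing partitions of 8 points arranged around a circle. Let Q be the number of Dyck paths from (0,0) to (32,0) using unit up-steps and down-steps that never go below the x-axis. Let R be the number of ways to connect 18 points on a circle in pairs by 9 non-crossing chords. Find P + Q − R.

35354238

Non-crossing partitions of an n-element set are counted by C_n; here n = 8. So P = C_8 = 1430.
A Dyck path with 16 up-steps and 16 down-steps has semilength 16, so there are C_16 of them. So Q = C_16 = 35357670.
Pairing 18 circle points by 9 non-crossing chords gives C_9 matchings. So R = C_9 = 4862.
P + Q − R = 1430 + 35357670 − 4862 = 35354238.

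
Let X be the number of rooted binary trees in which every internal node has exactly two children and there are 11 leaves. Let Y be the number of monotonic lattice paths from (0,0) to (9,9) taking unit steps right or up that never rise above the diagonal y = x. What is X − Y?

11934

A full binary tree with L leaves has L−1 internal nodes and is counted by C_{L−1}; L = 11 gives C_10. So X = C_10 = 16796.
Monotone paths in an n×n grid that stay weakly below the diagonal are counted by C_n; here n = 9. So Y = C_9 = 4862.
X − Y = 16796 − 4862 = 11934.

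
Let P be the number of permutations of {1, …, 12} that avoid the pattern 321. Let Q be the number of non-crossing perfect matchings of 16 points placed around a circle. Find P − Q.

206582

Permutations of [n] avoiding any single length-3 pattern are counted by C_n; here n = 12. So P = C_12 = 208012.
Pairing 16 circle points by 8 non-crossing chords gives C_8 matchings. So Q = C_8 = 1430.
P − Q = 208012 − 1430 = 206582.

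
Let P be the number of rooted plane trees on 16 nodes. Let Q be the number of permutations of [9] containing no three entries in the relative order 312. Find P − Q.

A rooted plane tree on 16 nodes has 15 edges, and such trees are counted by C_15. So P = C_15 = 9694845.
Permutations of [n] avoiding any single length-3 pattern are counted by C_n; here n = 9. So Q = C_9 = 4862.
P − Q = 9694845 − 4862 = 9689983.

9689983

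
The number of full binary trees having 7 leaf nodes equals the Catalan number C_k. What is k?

A full binary tree with L leaves has L−1 internal nodes and is counted by C_{L−1}; L = 7 gives C_6.

6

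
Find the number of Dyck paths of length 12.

132

Dyck paths of semilength n (length 2n) are counted by C_n; here n = 6.
C_6 = C(12,6)/7 = 924/7 = 132.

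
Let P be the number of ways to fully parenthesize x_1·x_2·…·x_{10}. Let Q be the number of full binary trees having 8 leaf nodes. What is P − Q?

Parenthesizations of m factors correspond to full binary trees with m leaves, counted by C_{m−1}; m = 10 gives C_9. So P = C_9 = 4862.
Full binary trees with 8 leaves have 8−1 = 7 internal nodes, so there are C_7 of them. So Q = C_7 = 429.
P − Q = 4862 − 429 = 4433.

4433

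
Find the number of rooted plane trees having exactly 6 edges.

A rooted plane tree with 6 edges has 7 nodes, and the count is C_6.
C_6 = C(12,6)/7 = 924/7 = 132.

132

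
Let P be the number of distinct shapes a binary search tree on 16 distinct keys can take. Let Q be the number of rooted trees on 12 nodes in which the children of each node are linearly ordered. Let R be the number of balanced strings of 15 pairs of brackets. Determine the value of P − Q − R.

There are C_n binary search tree shapes on n keys; with n = 16 that is C_16. So P = C_16 = 35357670.
Rooted ordered (plane) trees on m nodes have m−1 edges and are counted by C_{m−1}; m = 12 gives C_11. So Q = C_11 = 58786.
Balanced strings of n pairs of brackets are counted by C_n; here n = 15. So R = C_15 = 9694845.
P − Q − R = 35357670 − 58786 − 9694845 = 25604039.

25604039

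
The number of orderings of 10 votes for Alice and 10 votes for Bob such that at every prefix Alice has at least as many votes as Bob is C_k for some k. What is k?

Ballot sequences with n votes each where one side never trails are Dyck words, counted by C_n; here n = 10.

10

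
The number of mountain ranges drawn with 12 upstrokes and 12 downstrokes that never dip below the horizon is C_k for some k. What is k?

12

A Dyck path with 12 up-steps and 12 down-steps has semilength 12, so there are C_12 of them.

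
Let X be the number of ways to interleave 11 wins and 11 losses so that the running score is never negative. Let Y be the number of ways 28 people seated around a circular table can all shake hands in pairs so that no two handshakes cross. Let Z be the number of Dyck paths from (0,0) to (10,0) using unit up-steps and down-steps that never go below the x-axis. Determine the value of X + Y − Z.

2733184

Ballot sequences with n votes each where one side never trails are Dyck words, counted by C_n; here n = 11. So X = C_11 = 58786.
Non-crossing handshake pairings of 2n people are counted by C_n; 28 people gives n = 14. So Y = C_14 = 2674440.
Paths of 5 up- and 5 down-steps that never dip below the axis are Dyck paths; their count is C_5. So Z = C_5 = 42.
X + Y − Z = 58786 + 2674440 − 42 = 2733184.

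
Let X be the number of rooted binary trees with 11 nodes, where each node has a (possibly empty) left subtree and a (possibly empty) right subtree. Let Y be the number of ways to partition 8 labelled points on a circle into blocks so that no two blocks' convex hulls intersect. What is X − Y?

57356

There are C_n binary search tree shapes on n keys; with n = 11 that is C_11. So X = C_11 = 58786.
Non-crossing partitions of an n-element set are counted by C_n; here n = 8. So Y = C_8 = 1430.
X − Y = 58786 − 1430 = 57356.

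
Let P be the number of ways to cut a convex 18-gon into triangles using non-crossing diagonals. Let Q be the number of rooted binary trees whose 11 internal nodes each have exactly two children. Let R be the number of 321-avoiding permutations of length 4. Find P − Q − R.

35298870

The number of triangulations of an 18-gon is the Catalan number C_16 (index = sides − 2). So P = C_16 = 35357670.
Full binary trees with n internal nodes are counted by C_n; here n = 11. So Q = C_11 = 58786.
For any fixed pattern of length 3, the pattern-avoiding permutations of [4] number C_4. So R = C_4 = 14.
P − Q − R = 35357670 − 58786 − 14 = 35298870.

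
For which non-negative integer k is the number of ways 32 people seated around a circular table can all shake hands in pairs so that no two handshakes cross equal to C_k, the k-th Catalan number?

16

With 32 = 2·16 people, non-crossing handshake pairings are non-crossing perfect matchings on a circle, counted by C_16.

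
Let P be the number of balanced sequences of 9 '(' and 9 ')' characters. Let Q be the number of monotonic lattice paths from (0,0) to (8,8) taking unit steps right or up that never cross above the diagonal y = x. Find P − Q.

With 9 pairs the number of balanced bracket strings is the Catalan number C_9. So P = C_9 = 4862.
Monotone paths in an n×n grid that stay weakly below the diagonal are counted by C_n; here n = 8. So Q = C_8 = 1430.
P − Q = 4862 − 1430 = 3432.

3432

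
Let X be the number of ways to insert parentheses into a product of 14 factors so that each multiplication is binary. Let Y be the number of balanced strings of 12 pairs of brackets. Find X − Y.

534888

Bracketing 14 factors into binary products is counted by C_{14−1} = C_13. So X = C_13 = 742900.
Balanced strings of n pairs of brackets are counted by C_n; here n = 12. So Y = C_12 = 208012.
X − Y = 742900 − 208012 = 534888.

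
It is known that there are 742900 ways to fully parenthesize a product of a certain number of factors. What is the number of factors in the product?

14

Parenthesizations of m factors are counted by C_{m−1}, and C_13 = 742900.
So the index is 13, and the number of factors is 13 + 1 = 14.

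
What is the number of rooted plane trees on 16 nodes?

Rooted ordered (plane) trees on m nodes have m−1 edges and are counted by C_{m−1}; m = 16 gives C_15.
C_15 = C_14 · 2(2·14+1)/(14+2) = 2674440 · 58/16 = 9694845.

9694845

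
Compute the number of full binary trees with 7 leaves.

A full binary tree with L leaves has L−1 internal nodes and is counted by C_{L−1}; L = 7 gives C_6.
C_6 = C(12,6)/7 = 924/7 = 132.

132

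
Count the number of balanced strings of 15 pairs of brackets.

9694845

A balanced arrangement of 15 bracket pairs is a Dyck word of semilength 15, so the count is C_15.
C_15 = 9694845.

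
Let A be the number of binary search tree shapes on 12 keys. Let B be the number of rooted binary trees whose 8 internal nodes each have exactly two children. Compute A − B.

206582

There are C_n binary search tree shapes on n keys; with n = 12 that is C_12. So A = C_12 = 208012.
Full binary trees with n internal nodes are counted by C_n; here n = 8. So B = C_8 = 1430.
A − B = 208012 − 1430 = 206582.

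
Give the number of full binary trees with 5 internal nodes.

42

The number of full binary trees on 5 internal nodes is the Catalan number C_5.
C_5 = 42.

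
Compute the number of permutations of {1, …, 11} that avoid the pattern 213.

58786

For any fixed pattern of length 3, the pattern-avoiding permutations of [11] number C_11.
C_11 = C_10 · 2(2·10+1)/(10+2) = 16796 · 42/12 = 58786.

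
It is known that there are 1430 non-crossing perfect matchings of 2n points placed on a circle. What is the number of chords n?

8

Non-crossing pairings of 2n points on a circle are counted by C_n, and C_8 = 1430.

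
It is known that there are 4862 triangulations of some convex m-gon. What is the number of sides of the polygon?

Triangulations of a convex m-gon are counted by C_{m−2}. Since C_9 = 4862, the index is 9.
So m − 2 = 9, giving m = 11 sides.

11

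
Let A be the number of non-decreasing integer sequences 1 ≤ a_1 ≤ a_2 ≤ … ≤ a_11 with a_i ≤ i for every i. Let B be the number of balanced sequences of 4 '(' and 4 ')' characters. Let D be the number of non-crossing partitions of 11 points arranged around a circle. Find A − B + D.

117558

Such sub-staircase sequences of length n are counted by C_n; here n = 11. So A = C_11 = 58786.
A balanced arrangement of 4 bracket pairs is a Dyck word of semilength 4, so the count is C_4. So B = C_4 = 14.
Non-crossing partitions of an n-element set are counted by C_n; here n = 11. So D = C_11 = 58786.
A − B + D = 58786 − 14 + 58786 = 117558.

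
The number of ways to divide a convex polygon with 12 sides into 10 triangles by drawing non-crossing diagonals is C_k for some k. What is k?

The number of triangulations of a 12-gon is the Catalan number C_10 (index = sides − 2).

10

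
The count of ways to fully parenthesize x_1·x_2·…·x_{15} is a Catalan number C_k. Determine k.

Bracketing 15 factors into binary products is counted by C_{15−1} = C_14.

14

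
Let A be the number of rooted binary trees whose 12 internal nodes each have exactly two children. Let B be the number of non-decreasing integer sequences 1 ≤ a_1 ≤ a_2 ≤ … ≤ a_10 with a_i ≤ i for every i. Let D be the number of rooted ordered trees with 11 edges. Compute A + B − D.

166022

The number of full binary trees on 12 internal nodes is the Catalan number C_12. So A = C_12 = 208012.
Such sub-staircase sequences of length n are counted by C_n; here n = 10. So B = C_10 = 16796.
A rooted plane tree with 11 edges has 12 nodes, and the count is C_11. So D = C_11 = 58786.
A + B − D = 208012 + 16796 − 58786 = 166022.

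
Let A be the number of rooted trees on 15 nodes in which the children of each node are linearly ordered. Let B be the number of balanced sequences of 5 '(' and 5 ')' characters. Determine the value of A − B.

A rooted plane tree on 15 nodes has 14 edges, and such trees are counted by C_14. So A = C_14 = 2674440.
Balanced strings of n pairs of brackets are counted by C_n; here n = 5. So B = C_5 = 42.
A − B = 2674440 − 42 = 2674398.

2674398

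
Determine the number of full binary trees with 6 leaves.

42

A full binary tree with L leaves has L−1 internal nodes and is counted by C_{L−1}; L = 6 gives C_5.
C_5 = C_4 · 2(2·4+1)/(4+2) = 14 · 18/6 = 42.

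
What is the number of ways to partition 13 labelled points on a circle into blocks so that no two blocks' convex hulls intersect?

742900

Non-crossing partitions of an n-element set are counted by C_n; here n = 13.
C_13 = C_12 · 2(2·12+1)/(12+2) = 208012 · 50/14 = 742900.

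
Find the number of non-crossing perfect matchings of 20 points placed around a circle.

16796

Pairing 20 circle points by 10 non-crossing chords gives C_10 matchings.
C_10 = C(20,10)/11 = 184756/11 = 16796.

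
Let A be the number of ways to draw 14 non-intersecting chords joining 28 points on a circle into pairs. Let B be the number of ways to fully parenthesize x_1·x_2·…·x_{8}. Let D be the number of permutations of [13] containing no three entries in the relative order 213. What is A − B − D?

Non-crossing perfect matchings of 2n points on a circle are counted by C_n; with 28 points, n = 14. So A = C_14 = 2674440.
Bracketing 8 factors into binary products is counted by C_{8−1} = C_7. So B = C_7 = 429.
For any fixed pattern of length 3, the pattern-avoiding permutations of [13] number C_13. So D = C_13 = 742900.
A − B − D = 2674440 − 429 − 742900 = 1931111.

1931111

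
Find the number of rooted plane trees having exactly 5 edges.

42

A rooted plane tree with 5 edges has 6 nodes, and the count is C_5.
C_5 = C(10,5)/6 = 252/6 = 42.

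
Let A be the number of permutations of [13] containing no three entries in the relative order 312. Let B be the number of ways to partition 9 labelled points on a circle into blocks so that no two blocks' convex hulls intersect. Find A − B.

738038

For any fixed pattern of length 3, the pattern-avoiding permutations of [13] number C_13. So A = C_13 = 742900.
Non-crossing partitions of an n-element set are counted by C_n; here n = 9. So B = C_9 = 4862.
A − B = 742900 − 4862 = 738038.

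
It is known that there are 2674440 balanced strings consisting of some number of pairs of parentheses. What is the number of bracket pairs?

14

Balanced strings of n bracket-pairs are counted by C_n. Since C_14 = 2674440, the index is 14.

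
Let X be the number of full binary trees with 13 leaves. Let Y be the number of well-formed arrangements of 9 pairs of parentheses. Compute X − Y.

203150

A full binary tree with L leaves has L−1 internal nodes and is counted by C_{L−1}; L = 13 gives C_12. So X = C_12 = 208012.
A balanced arrangement of 9 bracket pairs is a Dyck word of semilength 9, so the count is C_9. So Y = C_9 = 4862.
X − Y = 208012 − 4862 = 203150.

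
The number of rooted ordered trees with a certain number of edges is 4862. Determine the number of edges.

Rooted ordered trees with n edges are counted by C_n. Since C_9 = 4862, the index is 9.

9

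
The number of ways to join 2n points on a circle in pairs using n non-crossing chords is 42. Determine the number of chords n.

5

Non-crossing pairings of 2n points on a circle are counted by C_n; 42 = C_5.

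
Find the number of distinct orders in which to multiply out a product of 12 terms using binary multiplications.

Bracketing 12 factors into binary products is counted by C_{12−1} = C_11.
C_11 = C(22,11)/12 = 705432/12 = 58786.

58786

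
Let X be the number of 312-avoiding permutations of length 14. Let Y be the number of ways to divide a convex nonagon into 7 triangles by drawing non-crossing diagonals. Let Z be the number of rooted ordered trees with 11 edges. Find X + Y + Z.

2733655

Permutations of [n] avoiding any single length-3 pattern are counted by C_n; here n = 14. So X = C_14 = 2674440.
The number of triangulations of a 9-gon is the Catalan number C_7 (index = sides − 2). So Y = C_7 = 429.
Rooted ordered trees with n edges are counted by C_n; here n = 11. So Z = C_11 = 58786.
X + Y + Z = 2674440 + 429 + 58786 = 2733655.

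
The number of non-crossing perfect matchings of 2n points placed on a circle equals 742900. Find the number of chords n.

13

Non-crossing pairings of 2n points on a circle are counted by C_n. Since C_13 = 742900, the index is 13.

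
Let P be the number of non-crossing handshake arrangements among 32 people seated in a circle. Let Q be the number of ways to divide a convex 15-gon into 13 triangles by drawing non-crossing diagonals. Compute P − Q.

34614770

Non-crossing handshake pairings of 2n people are counted by C_n; 32 people gives n = 16. So P = C_16 = 35357670.
A convex 15-gon is triangulated into 13 triangles, and the number of such triangulations is the Catalan number C_{15−2} = C_13. So Q = C_13 = 742900.
P − Q = 35357670 − 742900 = 34614770.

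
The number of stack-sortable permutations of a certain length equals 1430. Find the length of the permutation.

Stack-sortable permutations of [n] are counted by C_n. The Catalan number equal to 1430 is C_8.

8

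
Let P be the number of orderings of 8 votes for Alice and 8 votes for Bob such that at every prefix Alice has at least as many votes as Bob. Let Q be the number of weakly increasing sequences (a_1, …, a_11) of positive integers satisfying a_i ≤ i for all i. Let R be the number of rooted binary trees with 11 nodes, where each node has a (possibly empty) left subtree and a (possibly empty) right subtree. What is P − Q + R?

Reading a vote for the leader as '(' and for the other as ')' turns such a sequence into a balanced string of 8 pairs, so the count is C_8. So P = C_8 = 1430.
Weakly increasing sequences with a_i ≤ i biject with Dyck paths of semilength 11, so there are C_11. So Q = C_11 = 58786.
Rooted binary trees with 11 nodes (each child slot possibly empty) number C_11. So R = C_11 = 58786.
P − Q + R = 1430 − 58786 + 58786 = 1430.

1430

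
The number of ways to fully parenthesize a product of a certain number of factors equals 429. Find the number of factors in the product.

8

Parenthesizations of m factors are counted by C_{m−1}; 429 = C_7.
So the index is 7, and the number of factors is 7 + 1 = 8.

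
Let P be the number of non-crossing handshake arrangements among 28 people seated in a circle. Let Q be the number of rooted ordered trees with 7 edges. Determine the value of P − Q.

With 28 = 2·14 people, non-crossing handshake pairings are non-crossing perfect matchings on a circle, counted by C_14. So P = C_14 = 2674440.
Rooted ordered trees with n edges are counted by C_n; here n = 7. So Q = C_7 = 429.
P − Q = 2674440 − 429 = 2674011.

2674011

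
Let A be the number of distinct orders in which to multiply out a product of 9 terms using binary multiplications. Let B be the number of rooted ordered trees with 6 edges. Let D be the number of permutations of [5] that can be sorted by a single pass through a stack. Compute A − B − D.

1256

Ways to associate a product of 9 factors correspond to binary trees on 9 leaves, so the count is C_8. So A = C_8 = 1430.
Rooted ordered trees with n edges are counted by C_n; here n = 6. So B = C_6 = 132.
By Knuth's characterisation, the stack-sortable permutations of length 5 are the 231-avoiders, numbering C_5. So D = C_5 = 42.
A − B − D = 1430 − 132 − 42 = 1256.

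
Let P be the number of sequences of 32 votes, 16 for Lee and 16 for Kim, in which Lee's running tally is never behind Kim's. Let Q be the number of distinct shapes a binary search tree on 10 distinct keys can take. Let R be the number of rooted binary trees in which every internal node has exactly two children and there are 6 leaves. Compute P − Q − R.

35340832

Reading a vote for the leader as '(' and for the other as ')' turns such a sequence into a balanced string of 16 pairs, so the count is C_16. So P = C_16 = 35357670.
Binary trees (left/right distinguished) on n nodes are counted by C_n; here n = 10. So Q = C_10 = 16796.
Full binary trees with 6 leaves have 6−1 = 5 internal nodes, so there are C_5 of them. So R = C_5 = 42.
P − Q − R = 35357670 − 16796 − 42 = 35340832.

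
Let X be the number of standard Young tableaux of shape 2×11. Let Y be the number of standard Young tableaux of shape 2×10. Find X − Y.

By the hook-length formula (or a Dyck-path bijection), SYT of shape 2×11 number C_11. So X = C_11 = 58786.
By the hook-length formula (or a Dyck-path bijection), SYT of shape 2×10 number C_10. So Y = C_10 = 16796.
X − Y = 58786 − 16796 = 41990.

41990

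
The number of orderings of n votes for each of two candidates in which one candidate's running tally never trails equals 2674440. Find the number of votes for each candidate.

14

Such ballot sequences with n votes each are counted by C_n. Since C_14 = 2674440, the index is 14.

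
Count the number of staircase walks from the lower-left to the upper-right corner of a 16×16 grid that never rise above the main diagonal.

Monotone paths in an n×n grid that stay weakly below the diagonal are counted by C_n; here n = 16.
C_16 = C(32,16)/17 = 601080390/17 = 35357670.

35357670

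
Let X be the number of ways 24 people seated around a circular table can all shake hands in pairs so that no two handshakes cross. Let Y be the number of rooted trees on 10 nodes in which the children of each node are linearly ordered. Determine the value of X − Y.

203150

With 24 = 2·12 people, non-crossing handshake pairings are non-crossing perfect matchings on a circle, counted by C_12. So X = C_12 = 208012.
A rooted plane tree on 10 nodes has 9 edges, and such trees are counted by C_9. So Y = C_9 = 4862.
X − Y = 208012 − 4862 = 203150.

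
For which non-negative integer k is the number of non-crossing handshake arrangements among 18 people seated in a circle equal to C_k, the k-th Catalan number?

9

Non-crossing handshake pairings of 2n people are counted by C_n; 18 people gives n = 9.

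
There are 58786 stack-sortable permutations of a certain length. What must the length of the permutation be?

Stack-sortable permutations of [n] are counted by C_n; 58786 = C_11.

11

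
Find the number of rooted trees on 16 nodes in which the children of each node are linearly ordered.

9694845

A rooted plane tree on 16 nodes has 15 edges, and such trees are counted by C_15.
C_15 = 9694845.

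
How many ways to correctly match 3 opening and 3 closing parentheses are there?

A balanced arrangement of 3 bracket pairs is a Dyck word of semilength 3, so the count is C_3.
C_3 = 5.

5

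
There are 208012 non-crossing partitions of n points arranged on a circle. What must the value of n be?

12

Non-crossing partitions of [n] are counted by C_n; 208012 = C_12.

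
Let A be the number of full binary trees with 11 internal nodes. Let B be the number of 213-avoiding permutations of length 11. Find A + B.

The number of full binary trees on 11 internal nodes is the Catalan number C_11. So A = C_11 = 58786.
Permutations of [n] avoiding any single length-3 pattern are counted by C_n; here n = 11. So B = C_11 = 58786.
A + B = 58786 + 58786 = 117572.

117572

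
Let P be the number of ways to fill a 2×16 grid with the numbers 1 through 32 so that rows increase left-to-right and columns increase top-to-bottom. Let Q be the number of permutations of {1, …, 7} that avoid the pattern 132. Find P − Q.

35357241

Standard Young tableaux of shape 2×n are counted by C_n; here n = 16. So P = C_16 = 35357670.
Permutations of [n] avoiding any single length-3 pattern are counted by C_n; here n = 7. So Q = C_7 = 429.
P − Q = 35357670 − 429 = 35357241.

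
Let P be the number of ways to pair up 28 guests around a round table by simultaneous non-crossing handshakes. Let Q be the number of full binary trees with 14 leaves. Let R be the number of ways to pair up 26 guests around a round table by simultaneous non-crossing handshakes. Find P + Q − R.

With 28 = 2·14 people, non-crossing handshake pairings are non-crossing perfect matchings on a circle, counted by C_14. So P = C_14 = 2674440.
Full binary trees with 14 leaves have 14−1 = 13 internal nodes, so there are C_13 of them. So Q = C_13 = 742900.
With 26 = 2·13 people, non-crossing handshake pairings are non-crossing perfect matchings on a circle, counted by C_13. So R = C_13 = 742900.
P + Q − R = 2674440 + 742900 − 742900 = 2674440.

2674440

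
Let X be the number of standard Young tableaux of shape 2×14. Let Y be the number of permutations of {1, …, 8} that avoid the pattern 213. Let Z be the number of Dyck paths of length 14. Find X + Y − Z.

Standard Young tableaux of shape 2×n are counted by C_n; here n = 14. So X = C_14 = 2674440.
Permutations of [n] avoiding any single length-3 pattern are counted by C_n; here n = 8. So Y = C_8 = 1430.
A Dyck path with 7 up-steps and 7 down-steps has semilength 7, so there are C_7 of them. So Z = C_7 = 429.
X + Y − Z = 2674440 + 1430 − 429 = 2675441.

2675441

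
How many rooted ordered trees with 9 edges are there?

4862

Rooted ordered trees with n edges are counted by C_n; here n = 9.
C_9 = C(18,9)/10 = 48620/10 = 4862.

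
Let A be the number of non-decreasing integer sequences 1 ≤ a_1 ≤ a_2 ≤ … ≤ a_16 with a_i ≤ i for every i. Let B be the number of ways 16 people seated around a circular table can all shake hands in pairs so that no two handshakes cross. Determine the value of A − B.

35356240

Weakly increasing sequences with a_i ≤ i biject with Dyck paths of semilength 16, so there are C_16. So A = C_16 = 35357670.
With 16 = 2·8 people, non-crossing handshake pairings are non-crossing perfect matchings on a circle, counted by C_8. So B = C_8 = 1430.
A − B = 35357670 − 1430 = 35356240.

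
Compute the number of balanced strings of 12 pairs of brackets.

Balanced strings of n pairs of brackets are counted by C_n; here n = 12.
C_12 = C(24,12)/13 = 2704156/13 = 208012.

208012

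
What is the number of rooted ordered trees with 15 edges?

A rooted plane tree with 15 edges has 16 nodes, and the count is C_15.
C_15 = C_14 · 2(2·14+1)/(14+2) = 2674440 · 58/16 = 9694845.

9694845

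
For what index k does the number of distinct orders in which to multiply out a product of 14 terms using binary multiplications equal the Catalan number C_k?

Ways to associate a product of 14 factors correspond to binary trees on 14 leaves, so the count is C_13.

13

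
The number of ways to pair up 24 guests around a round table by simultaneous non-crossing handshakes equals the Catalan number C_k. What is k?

12

With 24 = 2·12 people, non-crossing handshake pairings are non-crossing perfect matchings on a circle, counted by C_12.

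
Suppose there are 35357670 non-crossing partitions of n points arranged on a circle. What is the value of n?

16

Non-crossing partitions of [n] are counted by C_n; 35357670 = C_16.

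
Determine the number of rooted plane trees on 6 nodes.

Rooted ordered (plane) trees on m nodes have m−1 edges and are counted by C_{m−1}; m = 6 gives C_5.
C_5 = 42.

42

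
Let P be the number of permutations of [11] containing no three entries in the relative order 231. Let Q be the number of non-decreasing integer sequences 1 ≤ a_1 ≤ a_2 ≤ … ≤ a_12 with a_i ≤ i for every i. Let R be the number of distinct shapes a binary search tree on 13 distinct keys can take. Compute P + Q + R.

1009698

Permutations of [n] avoiding any single length-3 pattern are counted by C_n; here n = 11. So P = C_11 = 58786.
Weakly increasing sequences with a_i ≤ i biject with Dyck paths of semilength 12, so there are C_12. So Q = C_12 = 208012.
Rooted binary trees with 13 nodes (each child slot possibly empty) number C_13. So R = C_13 = 742900.
P + Q + R = 58786 + 208012 + 742900 = 1009698.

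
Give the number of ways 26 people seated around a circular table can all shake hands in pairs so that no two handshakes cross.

With 26 = 2·13 people, non-crossing handshake pairings are non-crossing perfect matchings on a circle, counted by C_13.
C_13 = C(26,13)/14 = 10400600/14 = 742900.

742900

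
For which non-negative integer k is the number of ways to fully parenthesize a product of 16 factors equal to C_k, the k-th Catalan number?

15

Ways to associate a product of 16 factors correspond to binary trees on 16 leaves, so the count is C_15.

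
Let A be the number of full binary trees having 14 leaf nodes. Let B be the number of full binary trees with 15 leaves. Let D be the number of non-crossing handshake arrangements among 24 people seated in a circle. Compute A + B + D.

3625352

A full binary tree with L leaves has L−1 internal nodes and is counted by C_{L−1}; L = 14 gives C_13. So A = C_13 = 742900.
A full binary tree with L leaves has L−1 internal nodes and is counted by C_{L−1}; L = 15 gives C_14. So B = C_14 = 2674440.
Non-crossing handshake pairings of 2n people are counted by C_n; 24 people gives n = 12. So D = C_12 = 208012.
A + B + D = 742900 + 2674440 + 208012 = 3625352.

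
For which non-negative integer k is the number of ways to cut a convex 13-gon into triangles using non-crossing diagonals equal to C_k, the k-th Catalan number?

11

The number of triangulations of a 13-gon is the Catalan number C_11 (index = sides − 2).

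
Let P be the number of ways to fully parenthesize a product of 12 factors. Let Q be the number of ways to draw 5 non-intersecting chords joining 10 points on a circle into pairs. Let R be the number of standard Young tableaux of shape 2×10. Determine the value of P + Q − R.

Ways to associate a product of 12 factors correspond to binary trees on 12 leaves, so the count is C_11. So P = C_11 = 58786.
Non-crossing perfect matchings of 2n points on a circle are counted by C_n; with 10 points, n = 5. So Q = C_5 = 42.
By the hook-length formula (or a Dyck-path bijection), SYT of shape 2×10 number C_10. So R = C_10 = 16796.
P + Q − R = 58786 + 42 − 16796 = 42032.

42032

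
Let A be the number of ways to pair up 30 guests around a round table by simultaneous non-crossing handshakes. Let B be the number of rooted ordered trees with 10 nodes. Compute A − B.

Non-crossing handshake pairings of 2n people are counted by C_n; 30 people gives n = 15. So A = C_15 = 9694845.
Rooted ordered (plane) trees on m nodes have m−1 edges and are counted by C_{m−1}; m = 10 gives C_9. So B = C_9 = 4862.
A − B = 9694845 − 4862 = 9689983.

9689983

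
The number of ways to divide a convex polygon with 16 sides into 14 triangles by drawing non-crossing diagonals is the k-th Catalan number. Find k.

The number of triangulations of a 16-gon is the Catalan number C_14 (index = sides − 2).

14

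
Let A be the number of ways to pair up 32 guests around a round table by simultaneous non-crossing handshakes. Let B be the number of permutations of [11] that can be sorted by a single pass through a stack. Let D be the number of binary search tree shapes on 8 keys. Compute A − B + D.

35300314

Non-crossing handshake pairings of 2n people are counted by C_n; 32 people gives n = 16. So A = C_16 = 35357670.
Stack-sortable permutations are exactly the 231-avoiding ones, counted by C_n; here n = 11. So B = C_11 = 58786.
Rooted binary trees with 8 nodes (each child slot possibly empty) number C_8. So D = C_8 = 1430.
A − B + D = 35357670 − 58786 + 1430 = 35300314.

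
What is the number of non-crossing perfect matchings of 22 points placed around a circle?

Non-crossing perfect matchings of 2n points on a circle are counted by C_n; with 22 points, n = 11.
C_11 = C(22,11)/12 = 705432/12 = 58786.

58786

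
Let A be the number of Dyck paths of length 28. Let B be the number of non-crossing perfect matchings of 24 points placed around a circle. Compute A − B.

Paths of 14 up- and 14 down-steps that never dip below the axis are Dyck paths; their count is C_14. So A = C_14 = 2674440.
Non-crossing perfect matchings of 2n points on a circle are counted by C_n; with 24 points, n = 12. So B = C_12 = 208012.
A − B = 2674440 − 208012 = 2466428.

2466428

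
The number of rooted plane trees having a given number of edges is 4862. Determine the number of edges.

Rooted ordered trees with n edges are counted by C_n. The Catalan number equal to 4862 is C_9.

9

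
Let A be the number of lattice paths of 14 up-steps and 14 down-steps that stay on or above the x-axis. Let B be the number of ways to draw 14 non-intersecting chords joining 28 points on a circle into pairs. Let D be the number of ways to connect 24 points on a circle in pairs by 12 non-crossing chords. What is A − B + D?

Dyck paths of semilength n (length 2n) are counted by C_n; here n = 14. So A = C_14 = 2674440.
Pairing 28 circle points by 14 non-crossing chords gives C_14 matchings. So B = C_14 = 2674440.
Pairing 24 circle points by 12 non-crossing chords gives C_12 matchings. So D = C_12 = 208012.
A − B + D = 2674440 − 2674440 + 208012 = 208012.

208012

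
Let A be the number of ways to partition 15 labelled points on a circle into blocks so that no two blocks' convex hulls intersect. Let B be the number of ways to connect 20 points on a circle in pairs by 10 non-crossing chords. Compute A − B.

9678049

Non-crossing partitions of an n-element set are counted by C_n; here n = 15. So A = C_15 = 9694845.
Pairing 20 circle points by 10 non-crossing chords gives C_10 matchings. So B = C_10 = 16796.
A − B = 9694845 − 16796 = 9678049.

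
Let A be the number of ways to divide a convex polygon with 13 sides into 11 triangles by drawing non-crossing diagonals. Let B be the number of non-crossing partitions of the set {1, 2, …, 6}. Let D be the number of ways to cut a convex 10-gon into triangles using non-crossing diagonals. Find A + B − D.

57488

The number of triangulations of a 13-gon is the Catalan number C_11 (index = sides − 2). So A = C_11 = 58786.
The non-crossing partitions of [6] form a lattice of size C_6. So B = C_6 = 132.
Triangulations of a convex m-gon are counted by C_{m−2}; with m = 10 this is C_8. So D = C_8 = 1430.
A + B − D = 58786 + 132 − 1430 = 57488.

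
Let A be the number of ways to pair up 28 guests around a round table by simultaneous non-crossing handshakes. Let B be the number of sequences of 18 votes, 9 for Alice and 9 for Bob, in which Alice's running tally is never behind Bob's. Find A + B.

Non-crossing handshake pairings of 2n people are counted by C_n; 28 people gives n = 14. So A = C_14 = 2674440.
Reading a vote for the leader as '(' and for the other as ')' turns such a sequence into a balanced string of 9 pairs, so the count is C_9. So B = C_9 = 4862.
A + B = 2674440 + 4862 = 2679302.

2679302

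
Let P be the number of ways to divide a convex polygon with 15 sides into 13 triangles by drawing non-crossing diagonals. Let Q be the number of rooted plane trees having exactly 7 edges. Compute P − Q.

742471

Triangulations of a convex m-gon are counted by C_{m−2}; with m = 15 this is C_13. So P = C_13 = 742900.
A rooted plane tree with 7 edges has 8 nodes, and the count is C_7. So Q = C_7 = 429.
P − Q = 742900 − 429 = 742471.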